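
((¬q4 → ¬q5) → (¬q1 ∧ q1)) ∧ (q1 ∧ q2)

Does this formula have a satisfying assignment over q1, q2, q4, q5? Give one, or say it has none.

q1=T; q2=T; q4=F; q5=T

  (¬q4 → ¬q5) → (¬q1 ∧ q1) = True
    ¬q4 → ¬q5 = False
      ¬q4 = True
      ¬q5 = False
    ¬q1 ∧ q1 = False
      ¬q1 = False
  q1 ∧ q2 = True
Both conjuncts True, so the formula holds.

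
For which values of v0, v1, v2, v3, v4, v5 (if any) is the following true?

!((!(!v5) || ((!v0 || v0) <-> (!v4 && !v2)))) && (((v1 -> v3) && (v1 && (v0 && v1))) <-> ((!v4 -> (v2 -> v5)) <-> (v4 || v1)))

v0 = True, v1 = True, v2 = True, v3 = False, v4 = False, v5 = False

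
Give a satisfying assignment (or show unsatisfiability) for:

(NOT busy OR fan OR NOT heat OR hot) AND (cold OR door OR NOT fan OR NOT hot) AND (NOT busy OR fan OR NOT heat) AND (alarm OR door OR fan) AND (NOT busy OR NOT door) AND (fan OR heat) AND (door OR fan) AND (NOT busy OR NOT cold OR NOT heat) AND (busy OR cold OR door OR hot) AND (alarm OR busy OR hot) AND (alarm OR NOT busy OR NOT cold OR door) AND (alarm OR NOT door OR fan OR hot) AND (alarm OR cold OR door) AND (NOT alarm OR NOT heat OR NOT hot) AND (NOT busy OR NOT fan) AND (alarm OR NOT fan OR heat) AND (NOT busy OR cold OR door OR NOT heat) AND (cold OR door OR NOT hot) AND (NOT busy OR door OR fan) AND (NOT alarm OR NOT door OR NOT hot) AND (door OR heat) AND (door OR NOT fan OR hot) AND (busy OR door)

Set cold = False.
Set hot = True.
  then (cold OR door OR NOT hot) forces door = True.
  then (NOT alarm OR NOT door OR NOT hot) forces alarm = False.
  then (NOT busy OR NOT door) forces busy = False.
Set fan = True.
  then (alarm OR NOT fan OR heat) forces heat = True.
All clauses satisfied.

cold = False; hot = True; fan = True; alarm = False; door = True; heat = True; busy = False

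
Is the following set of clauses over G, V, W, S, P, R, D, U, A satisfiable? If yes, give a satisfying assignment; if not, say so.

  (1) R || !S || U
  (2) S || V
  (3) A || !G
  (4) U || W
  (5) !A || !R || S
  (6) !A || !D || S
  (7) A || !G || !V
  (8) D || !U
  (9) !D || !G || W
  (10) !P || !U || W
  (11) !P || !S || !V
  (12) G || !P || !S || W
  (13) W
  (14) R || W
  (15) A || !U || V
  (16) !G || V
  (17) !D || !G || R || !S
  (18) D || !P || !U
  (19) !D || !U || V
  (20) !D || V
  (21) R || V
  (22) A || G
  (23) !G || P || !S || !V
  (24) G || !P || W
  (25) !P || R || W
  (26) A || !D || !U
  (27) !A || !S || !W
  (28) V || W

G: True, V: True, W: True, S: False, P: False, R: False, D: False, U: False, A: True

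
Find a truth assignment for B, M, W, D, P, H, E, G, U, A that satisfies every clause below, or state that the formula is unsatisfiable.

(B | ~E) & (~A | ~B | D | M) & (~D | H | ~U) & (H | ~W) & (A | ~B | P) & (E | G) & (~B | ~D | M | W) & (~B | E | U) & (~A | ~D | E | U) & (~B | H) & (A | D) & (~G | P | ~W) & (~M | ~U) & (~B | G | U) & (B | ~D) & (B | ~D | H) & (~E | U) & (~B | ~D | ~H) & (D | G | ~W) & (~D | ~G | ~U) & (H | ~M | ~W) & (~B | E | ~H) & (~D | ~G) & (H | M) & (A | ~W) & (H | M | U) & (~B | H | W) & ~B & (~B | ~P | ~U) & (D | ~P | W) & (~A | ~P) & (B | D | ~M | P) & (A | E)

B = False; M = False; W = False; D = False; P = False; H = True; E = False; G = True; U = False; A = True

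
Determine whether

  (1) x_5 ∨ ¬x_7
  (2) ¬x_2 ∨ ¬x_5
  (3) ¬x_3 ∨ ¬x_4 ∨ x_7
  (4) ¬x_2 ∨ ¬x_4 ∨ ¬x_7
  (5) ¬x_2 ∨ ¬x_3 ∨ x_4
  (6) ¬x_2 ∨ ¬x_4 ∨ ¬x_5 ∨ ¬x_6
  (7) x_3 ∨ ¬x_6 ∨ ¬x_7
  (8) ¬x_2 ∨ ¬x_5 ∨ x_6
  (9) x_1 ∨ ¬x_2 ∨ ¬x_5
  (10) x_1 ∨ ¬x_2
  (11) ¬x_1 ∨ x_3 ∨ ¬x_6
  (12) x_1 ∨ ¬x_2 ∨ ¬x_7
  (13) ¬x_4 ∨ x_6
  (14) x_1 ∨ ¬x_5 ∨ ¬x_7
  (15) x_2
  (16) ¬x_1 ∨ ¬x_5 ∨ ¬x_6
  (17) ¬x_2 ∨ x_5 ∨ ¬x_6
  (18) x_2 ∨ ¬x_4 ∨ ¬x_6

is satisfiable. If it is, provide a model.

Unit clause (x_2) forces x_2 = True.
In (¬x_2 ∨ ¬x_5) only ¬x_5 is left, so x_5 = False.
In (x_1 ∨ ¬x_2) only x_1 is left, so x_1 = True.
In (¬x_2 ∨ x_5 ∨ ¬x_6) only ¬x_6 is left, so x_6 = False.
In (x_5 ∨ ¬x_7) only ¬x_7 is left, so x_7 = False.
In (¬x_4 ∨ x_6) only ¬x_4 is left, so x_4 = False.
In (¬x_2 ∨ ¬x_3 ∨ x_4) only ¬x_3 is left, so x_3 = False.
All clauses satisfied.

x_1: True, x_2: True, x_3: False, x_4: False, x_5: False, x_6: False, x_7: False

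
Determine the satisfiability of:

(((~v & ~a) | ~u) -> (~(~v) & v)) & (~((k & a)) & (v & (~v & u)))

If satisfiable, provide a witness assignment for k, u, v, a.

Unsatisfiable — no assignment works.

Case v = True: the conjunct ~v is False.
Case v = False: the conjunct v is False.
Both cases fail — unsatisfiable.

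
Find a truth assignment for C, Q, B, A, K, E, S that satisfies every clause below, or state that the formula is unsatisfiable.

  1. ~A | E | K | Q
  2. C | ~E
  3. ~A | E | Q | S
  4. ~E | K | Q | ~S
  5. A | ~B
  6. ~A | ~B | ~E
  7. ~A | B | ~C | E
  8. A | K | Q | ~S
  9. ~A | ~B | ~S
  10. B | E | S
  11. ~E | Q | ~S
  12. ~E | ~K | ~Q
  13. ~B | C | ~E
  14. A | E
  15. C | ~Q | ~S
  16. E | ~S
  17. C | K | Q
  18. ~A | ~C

Set C = False.
  then (C | ~E) forces E = False.
  then (A | E) forces A = True.
  then (E | ~S) forces S = False.
  then (~A | E | Q | S) forces Q = True.
  then (B | E | S) forces B = True.
Set K = False.
All clauses satisfied.

C=F, Q=T, B=T, A=T, K=F, E=F, S=F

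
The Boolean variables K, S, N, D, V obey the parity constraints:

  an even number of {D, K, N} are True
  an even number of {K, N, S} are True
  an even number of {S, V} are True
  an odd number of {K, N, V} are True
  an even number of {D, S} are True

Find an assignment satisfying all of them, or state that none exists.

Adding constraints 2, 3, 4 mod 2: every variable appears an even number of times on the left, so the left side is 0.
But the right sides sum to 1 (mod 2). 0 ≠ 1 — the system is inconsistent.

The formula is unsatisfiable.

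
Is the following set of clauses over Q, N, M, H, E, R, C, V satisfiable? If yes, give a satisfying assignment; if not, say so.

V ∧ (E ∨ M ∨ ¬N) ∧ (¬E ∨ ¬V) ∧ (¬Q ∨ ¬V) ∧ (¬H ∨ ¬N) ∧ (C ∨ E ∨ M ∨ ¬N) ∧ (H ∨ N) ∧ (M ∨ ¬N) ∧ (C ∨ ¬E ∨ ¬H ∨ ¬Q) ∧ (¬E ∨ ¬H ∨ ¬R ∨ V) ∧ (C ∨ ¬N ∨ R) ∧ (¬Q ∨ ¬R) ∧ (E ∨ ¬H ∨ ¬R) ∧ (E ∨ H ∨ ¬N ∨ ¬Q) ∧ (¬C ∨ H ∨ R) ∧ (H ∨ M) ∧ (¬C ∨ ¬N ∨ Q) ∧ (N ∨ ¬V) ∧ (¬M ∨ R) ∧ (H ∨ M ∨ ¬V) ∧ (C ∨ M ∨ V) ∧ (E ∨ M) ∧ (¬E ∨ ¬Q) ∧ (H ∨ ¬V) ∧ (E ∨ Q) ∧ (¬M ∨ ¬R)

Case V = True:
  (¬E ∨ ¬V) forces E = False.
  (¬Q ∨ ¬V) forces Q = False.
  Clause (E ∨ Q) is falsified — contradiction.
Case V = False:
  Clause (V) is falsified — contradiction.
Both cases fail, so the formula is unsatisfiable.

The formula is unsatisfiable.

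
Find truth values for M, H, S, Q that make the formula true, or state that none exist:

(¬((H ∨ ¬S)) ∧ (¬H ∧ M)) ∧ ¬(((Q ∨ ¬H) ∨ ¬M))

Case H = True: the conjunct ¬((H ∨ ¬S)) becomes ¬((True ∨ ¬S)) = False.
Case H = False: the conjunct ¬(((Q ∨ ¬H) ∨ ¬M)) becomes ¬((True ∨ ¬M)) = False.
Both cases fail — unsatisfiable.

The formula is unsatisfiable.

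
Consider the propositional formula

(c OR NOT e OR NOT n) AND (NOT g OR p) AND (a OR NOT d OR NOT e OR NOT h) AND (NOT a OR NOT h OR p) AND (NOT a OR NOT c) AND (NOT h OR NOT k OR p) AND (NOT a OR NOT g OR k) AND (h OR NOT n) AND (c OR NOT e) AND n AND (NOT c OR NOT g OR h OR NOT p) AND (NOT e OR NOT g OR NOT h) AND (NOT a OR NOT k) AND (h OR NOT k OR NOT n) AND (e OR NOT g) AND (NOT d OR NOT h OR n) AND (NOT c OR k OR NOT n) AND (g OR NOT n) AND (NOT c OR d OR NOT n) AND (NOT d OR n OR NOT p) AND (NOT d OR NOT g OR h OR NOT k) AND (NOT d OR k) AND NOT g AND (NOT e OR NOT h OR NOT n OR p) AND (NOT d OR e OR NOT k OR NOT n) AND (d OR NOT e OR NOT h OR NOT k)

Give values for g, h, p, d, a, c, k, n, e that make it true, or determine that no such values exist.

Case g = True:
  Clause (NOT g) is falsified — contradiction.
Case g = False:
  (n) forces n = True.
  Clause (g OR NOT n) is falsified — contradiction.
Both cases fail, so the formula is unsatisfiable.

No satisfying assignment exists.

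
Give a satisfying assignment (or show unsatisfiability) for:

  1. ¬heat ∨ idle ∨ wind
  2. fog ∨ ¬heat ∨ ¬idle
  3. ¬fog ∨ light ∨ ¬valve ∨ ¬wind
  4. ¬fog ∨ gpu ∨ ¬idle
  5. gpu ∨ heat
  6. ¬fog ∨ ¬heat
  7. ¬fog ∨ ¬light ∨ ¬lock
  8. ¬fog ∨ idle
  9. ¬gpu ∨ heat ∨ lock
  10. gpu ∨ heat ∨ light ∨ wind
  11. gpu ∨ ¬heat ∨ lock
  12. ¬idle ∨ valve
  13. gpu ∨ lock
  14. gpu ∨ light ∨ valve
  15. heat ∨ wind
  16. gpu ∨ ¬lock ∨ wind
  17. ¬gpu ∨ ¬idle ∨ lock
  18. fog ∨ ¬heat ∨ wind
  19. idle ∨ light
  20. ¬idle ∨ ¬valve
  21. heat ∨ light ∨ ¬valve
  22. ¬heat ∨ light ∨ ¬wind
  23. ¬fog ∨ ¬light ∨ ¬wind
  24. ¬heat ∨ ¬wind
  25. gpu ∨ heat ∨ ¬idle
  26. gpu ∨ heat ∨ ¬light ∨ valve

heat: False; idle: False; fog: False; lock: True; wind: True; light: True; valve: True; gpu: True

Try heat = True:
  (¬fog ∨ ¬heat) forces fog = False.
  (fog ∨ ¬heat ∨ ¬idle) forces idle = False.
  (¬heat ∨ idle ∨ wind) forces wind = True.
  clause (¬heat ∨ ¬wind) is falsified — backtrack.
So heat = False.
  then (gpu ∨ heat) forces gpu = True.
  then (¬gpu ∨ heat ∨ lock) forces lock = True.
  then (heat ∨ wind) forces wind = True.
Set idle = False.
  then (¬fog ∨ idle) forces fog = False.
  then (idle ∨ light) forces light = True.
Set valve = True.
All clauses satisfied.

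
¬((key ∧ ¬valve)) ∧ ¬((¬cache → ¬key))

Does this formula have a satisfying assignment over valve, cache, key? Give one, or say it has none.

valve = True; cache = False; key = True

  ¬((key ∧ ¬valve)) = True
    key ∧ ¬valve = False
      ¬valve = False
  ¬((¬cache → ¬key)) = True
    ¬cache → ¬key = False
      ¬cache = True
      ¬key = False
Both conjuncts True, so the formula holds.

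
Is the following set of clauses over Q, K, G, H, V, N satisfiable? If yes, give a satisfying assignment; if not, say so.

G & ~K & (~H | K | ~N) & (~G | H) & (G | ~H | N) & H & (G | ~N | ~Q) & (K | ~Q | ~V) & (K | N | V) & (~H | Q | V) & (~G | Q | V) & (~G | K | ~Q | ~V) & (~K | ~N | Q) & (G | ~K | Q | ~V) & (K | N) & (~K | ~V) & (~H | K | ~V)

Case K = True:
  Clause (~K) is falsified — contradiction.
Case K = False:
  (G) forces G = True.
  (~G | H) forces H = True.
  (~H | K | ~N) forces N = False.
  Clause (K | N) is falsified — contradiction.
Both cases fail, so the formula is unsatisfiable.

Unsatisfiable — no assignment works.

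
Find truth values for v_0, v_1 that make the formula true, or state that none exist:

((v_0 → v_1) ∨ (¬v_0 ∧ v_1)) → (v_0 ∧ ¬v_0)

v_0: True, v_1: False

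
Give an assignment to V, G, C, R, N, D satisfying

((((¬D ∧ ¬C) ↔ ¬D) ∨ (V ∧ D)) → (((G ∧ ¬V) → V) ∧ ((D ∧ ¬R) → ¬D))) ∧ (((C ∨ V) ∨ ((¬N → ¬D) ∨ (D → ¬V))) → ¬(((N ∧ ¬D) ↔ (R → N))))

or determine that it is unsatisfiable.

V: True, G: True, C: False, R: True, N: True, D: True

  (((¬D ∧ ¬C) ↔ ¬D) ∨ (V ∧ D)) → (((G ∧ ¬V) → V) ∧ ((D ∧ ¬R) → ¬D)) = True
    ((¬D ∧ ¬C) ↔ ¬D) ∨ (V ∧ D) = True
      (¬D ∧ ¬C) ↔ ¬D = True
        ¬D ∧ ¬C = False
          ¬D = False
          ¬C = True
        ¬D = False
      V ∧ D = True
    ((G ∧ ¬V) → V) ∧ ((D ∧ ¬R) → ¬D) = True
      (G ∧ ¬V) → V = True
        G ∧ ¬V = False
          ¬V = False
      (D ∧ ¬R) → ¬D = True
        D ∧ ¬R = False
          ¬R = False
        ¬D = False
  ((C ∨ V) ∨ ((¬N → ¬D) ∨ (D → ¬V))) → ¬(((N ∧ ¬D) ↔ (R → N))) = True
    (C ∨ V) ∨ ((¬N → ¬D) ∨ (D → ¬V)) = True
      C ∨ V = True
      (¬N → ¬D) ∨ (D → ¬V) = True
        ¬N → ¬D = True
          ¬N = False
          ¬D = False
        D → ¬V = False
          ¬V = False
    ¬(((N ∧ ¬D) ↔ (R → N))) = True
      (N ∧ ¬D) ↔ (R → N) = False
        N ∧ ¬D = False
          ¬D = False
        R → N = True
Both conjuncts True, so the formula holds.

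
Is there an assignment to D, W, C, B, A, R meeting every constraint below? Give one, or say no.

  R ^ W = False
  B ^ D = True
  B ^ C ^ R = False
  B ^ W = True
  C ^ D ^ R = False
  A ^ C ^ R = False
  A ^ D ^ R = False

Adding constraints 2, 3, 5 mod 2: every variable appears an even number of times on the left, so the left side is 0.
But the right sides sum to 1 (mod 2). 0 ≠ 1 — the system is inconsistent.

No satisfying assignment exists.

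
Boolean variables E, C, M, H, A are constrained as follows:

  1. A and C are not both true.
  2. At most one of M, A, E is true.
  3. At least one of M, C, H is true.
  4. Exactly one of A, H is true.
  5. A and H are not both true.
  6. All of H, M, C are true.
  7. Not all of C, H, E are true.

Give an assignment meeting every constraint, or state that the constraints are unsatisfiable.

E = False; C = True; M = True; H = True; A = False

  (1) A=F, C=T — not both ✓
  (2) {M, A, E}: 1 true — at most one ✓
  (3) {M, C, H}: 3 true — at least one ✓
  (4) {A, H}: 1 true — exactly one ✓
  (5) A=F, H=T — not both ✓
  (6) {H, M, C}: all 3 true ✓
  (7) {C, H, E}: 2/3 true — not all ✓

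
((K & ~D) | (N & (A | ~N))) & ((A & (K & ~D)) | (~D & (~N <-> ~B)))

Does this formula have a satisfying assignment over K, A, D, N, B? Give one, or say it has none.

K=T, A=F, D=F, N=T, B=T

  (K & ~D) | (N & (A | ~N)) = True
    K & ~D = True
      ~D = True
    N & (A | ~N) = False
      A | ~N = False
        ~N = False
  (A & (K & ~D)) | (~D & (~N <-> ~B)) = True
    A & (K & ~D) = False
      K & ~D = True
        ~D = True
    ~D & (~N <-> ~B) = True
      ~D = True
      ~N <-> ~B = True
        ~N = False
        ~B = False
Both conjuncts True, so the formula holds.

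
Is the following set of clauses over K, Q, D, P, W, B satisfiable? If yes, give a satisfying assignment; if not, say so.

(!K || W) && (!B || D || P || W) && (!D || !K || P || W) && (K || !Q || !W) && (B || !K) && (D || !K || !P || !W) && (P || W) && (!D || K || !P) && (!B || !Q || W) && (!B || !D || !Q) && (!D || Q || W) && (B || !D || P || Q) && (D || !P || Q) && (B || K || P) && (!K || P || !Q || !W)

K = True, Q = False, D = False, P = False, W = True, B = True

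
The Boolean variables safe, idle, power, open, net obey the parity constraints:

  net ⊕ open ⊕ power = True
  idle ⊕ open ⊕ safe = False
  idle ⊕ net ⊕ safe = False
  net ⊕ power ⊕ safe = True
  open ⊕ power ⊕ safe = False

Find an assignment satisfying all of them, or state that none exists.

Adding constraints 2, 3, 4, 5 mod 2: every variable appears an even number of times on the left, so the left side is 0.
But the right sides sum to 1 (mod 2). 0 ≠ 1 — the system is inconsistent.

UNSATISFIABLE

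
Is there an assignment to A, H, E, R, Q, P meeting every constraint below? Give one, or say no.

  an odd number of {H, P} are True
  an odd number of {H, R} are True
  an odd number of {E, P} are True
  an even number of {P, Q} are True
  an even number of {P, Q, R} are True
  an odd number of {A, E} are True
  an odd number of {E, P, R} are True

A = False, H = True, E = True, R = False, Q = False, P = False

{H, P}: 1 true → odd ✓
{H, R}: 1 true → odd ✓
{E, P}: 1 true → odd ✓
{P, Q}: 0 true → even ✓
{P, Q, R}: 0 true → even ✓
{A, E}: 1 true → odd ✓
{E, P, R}: 1 true → odd ✓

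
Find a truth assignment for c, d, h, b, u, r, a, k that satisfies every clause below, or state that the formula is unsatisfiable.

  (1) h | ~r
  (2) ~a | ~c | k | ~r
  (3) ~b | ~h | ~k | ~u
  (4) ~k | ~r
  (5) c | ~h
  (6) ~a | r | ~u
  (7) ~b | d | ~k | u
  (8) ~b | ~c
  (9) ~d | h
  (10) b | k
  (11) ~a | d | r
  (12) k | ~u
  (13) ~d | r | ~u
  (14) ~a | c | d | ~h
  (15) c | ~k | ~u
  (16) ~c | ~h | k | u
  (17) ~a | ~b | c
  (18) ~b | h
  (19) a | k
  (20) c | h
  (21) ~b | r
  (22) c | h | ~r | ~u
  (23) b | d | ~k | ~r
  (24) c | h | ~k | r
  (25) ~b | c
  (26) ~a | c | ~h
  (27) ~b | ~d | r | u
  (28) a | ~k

c=T; d=T; h=T; b=F; u=F; r=F; a=T; k=T

Try c = False:
  (c | ~h) forces h = False.
  clause (c | h) is falsified — backtrack.
So c = True.
  then (~b | ~c) forces b = False.
  then (b | k) forces k = True.
  then (a | ~k) forces a = True.
  then (~k | ~r) forces r = False.
  then (~a | r | ~u) forces u = False.
  then (~a | d | r) forces d = True.
  then (~d | h) forces h = True.
All clauses satisfied.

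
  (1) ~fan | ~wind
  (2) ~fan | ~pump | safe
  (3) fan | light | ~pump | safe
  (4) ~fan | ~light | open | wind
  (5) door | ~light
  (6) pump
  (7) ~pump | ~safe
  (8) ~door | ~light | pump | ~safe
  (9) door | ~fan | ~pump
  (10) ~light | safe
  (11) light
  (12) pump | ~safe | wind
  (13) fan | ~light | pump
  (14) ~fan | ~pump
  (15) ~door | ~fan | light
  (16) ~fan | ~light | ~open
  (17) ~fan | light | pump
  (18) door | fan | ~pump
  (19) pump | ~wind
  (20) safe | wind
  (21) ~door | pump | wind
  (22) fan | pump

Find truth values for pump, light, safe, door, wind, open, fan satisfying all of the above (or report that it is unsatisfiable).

Unsatisfiable

Case pump = True:
  (~pump | ~safe) forces safe = False.
  (~fan | ~pump | safe) forces fan = False.
  (fan | light | ~pump | safe) forces light = True.
  Clause (~light | safe) is falsified — contradiction.
Case pump = False:
  Clause (pump) is falsified — contradiction.
Both cases fail, so the formula is unsatisfiable.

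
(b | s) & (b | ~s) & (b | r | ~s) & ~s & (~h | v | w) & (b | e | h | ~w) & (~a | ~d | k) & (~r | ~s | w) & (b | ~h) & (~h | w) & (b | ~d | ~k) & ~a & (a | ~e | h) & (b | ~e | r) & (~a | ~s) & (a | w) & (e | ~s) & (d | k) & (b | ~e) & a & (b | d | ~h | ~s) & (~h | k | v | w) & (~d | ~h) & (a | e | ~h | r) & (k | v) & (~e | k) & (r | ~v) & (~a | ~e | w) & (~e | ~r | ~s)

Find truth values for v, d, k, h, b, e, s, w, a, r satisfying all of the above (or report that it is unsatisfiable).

Case a = True:
  Clause (~a) is falsified — contradiction.
Case a = False:
  Clause (a) is falsified — contradiction.
Both cases fail, so the formula is unsatisfiable.

The formula is unsatisfiable.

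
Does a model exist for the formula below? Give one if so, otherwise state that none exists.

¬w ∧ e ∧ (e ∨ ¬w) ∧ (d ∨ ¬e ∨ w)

w = False, e = True, d = True

Unit clause (¬w) forces w = False.
Unit clause (e) forces e = True.
In (d ∨ ¬e ∨ w) only d is left, so d = True.
Check each clause:
  (¬w): ¬w holds.
  (e): e holds.
  (e ∨ ¬w): e holds.
  (d ∨ ¬e ∨ w): d holds.
All clauses satisfied.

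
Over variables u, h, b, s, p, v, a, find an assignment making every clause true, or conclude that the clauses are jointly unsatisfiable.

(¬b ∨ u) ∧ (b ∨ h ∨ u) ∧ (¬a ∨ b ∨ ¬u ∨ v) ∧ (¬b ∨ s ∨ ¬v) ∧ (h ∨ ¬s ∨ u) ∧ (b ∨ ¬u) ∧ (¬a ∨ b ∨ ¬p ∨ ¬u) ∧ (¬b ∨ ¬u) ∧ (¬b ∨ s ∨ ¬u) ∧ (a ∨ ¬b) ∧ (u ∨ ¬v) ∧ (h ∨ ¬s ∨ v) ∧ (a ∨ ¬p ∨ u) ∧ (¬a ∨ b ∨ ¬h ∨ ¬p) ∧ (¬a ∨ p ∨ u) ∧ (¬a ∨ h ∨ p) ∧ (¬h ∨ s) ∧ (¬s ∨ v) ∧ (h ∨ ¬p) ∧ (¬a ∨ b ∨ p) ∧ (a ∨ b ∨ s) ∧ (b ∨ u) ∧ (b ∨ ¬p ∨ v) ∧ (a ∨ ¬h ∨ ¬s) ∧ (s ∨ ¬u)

The formula is unsatisfiable.

Case u = True:
  (b ∨ ¬u) forces b = True.
  Clause (¬b ∨ ¬u) is falsified — contradiction.
Case u = False:
  (¬b ∨ u) forces b = False.
  Clause (b ∨ u) is falsified — contradiction.
Both cases fail, so the formula is unsatisfiable.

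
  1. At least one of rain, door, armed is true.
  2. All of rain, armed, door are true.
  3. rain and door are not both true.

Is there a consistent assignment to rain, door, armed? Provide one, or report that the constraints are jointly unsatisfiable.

Unsatisfiable

Case door = True:
  (2) forces rain = True.
  Constraint (3) is violated (rain=T, door=T) — contradiction.
Case door = False:
  Constraint (2) is violated (door=F) — contradiction.
Both cases fail — unsatisfiable.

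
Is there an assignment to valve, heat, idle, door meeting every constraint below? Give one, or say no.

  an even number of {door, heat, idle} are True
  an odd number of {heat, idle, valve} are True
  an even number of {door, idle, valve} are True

valve: True, heat: True, idle: True, door: False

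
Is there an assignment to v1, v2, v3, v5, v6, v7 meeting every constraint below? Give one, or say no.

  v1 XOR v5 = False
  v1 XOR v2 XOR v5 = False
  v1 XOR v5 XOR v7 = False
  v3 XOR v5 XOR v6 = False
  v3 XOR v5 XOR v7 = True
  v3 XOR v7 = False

v1: True; v2: False; v3: False; v5: True; v6: True; v7: False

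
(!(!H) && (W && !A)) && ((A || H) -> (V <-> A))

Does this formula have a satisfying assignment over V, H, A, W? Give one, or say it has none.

V=F; H=T; A=F; W=T

  !(!H) && (W && !A) = True
    !(!H) = True
      !H = False
    W && !A = True
      !A = True
  (A || H) -> (V <-> A) = True
    A || H = True
    V <-> A = True
Both conjuncts True, so the formula holds.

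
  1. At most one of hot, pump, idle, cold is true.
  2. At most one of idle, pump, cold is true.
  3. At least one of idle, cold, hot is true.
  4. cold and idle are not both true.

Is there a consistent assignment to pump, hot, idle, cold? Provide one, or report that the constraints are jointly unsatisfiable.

pump = False, hot = False, idle = True, cold = False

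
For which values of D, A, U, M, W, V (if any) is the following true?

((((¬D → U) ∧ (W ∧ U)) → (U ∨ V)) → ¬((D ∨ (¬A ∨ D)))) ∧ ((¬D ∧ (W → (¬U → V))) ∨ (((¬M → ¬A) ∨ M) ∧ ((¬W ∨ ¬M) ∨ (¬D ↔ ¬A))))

D = False, A = True, U = False, M = True, W = False, V = False

  (((¬D → U) ∧ (W ∧ U)) → (U ∨ V)) → ¬((D ∨ (¬A ∨ D))) = True
    ((¬D → U) ∧ (W ∧ U)) → (U ∨ V) = True
      (¬D → U) ∧ (W ∧ U) = False
        ¬D → U = False
          ¬D = True
        W ∧ U = False
      U ∨ V = False
    ¬((D ∨ (¬A ∨ D))) = True
      D ∨ (¬A ∨ D) = False
        ¬A ∨ D = False
          ¬A = False
  (¬D ∧ (W → (¬U → V))) ∨ (((¬M → ¬A) ∨ M) ∧ ((¬W ∨ ¬M) ∨ (¬D ↔ ¬A))) = True
    ¬D ∧ (W → (¬U → V)) = True
      ¬D = True
      W → (¬U → V) = True
        ¬U → V = False
          ¬U = True
    ((¬M → ¬A) ∨ M) ∧ ((¬W ∨ ¬M) ∨ (¬D ↔ ¬A)) = True
      (¬M → ¬A) ∨ M = True
        ¬M → ¬A = True
          ¬M = False
          ¬A = False
      (¬W ∨ ¬M) ∨ (¬D ↔ ¬A) = True
        ¬W ∨ ¬M = True
          ¬W = True
          ¬M = False
        ¬D ↔ ¬A = False
          ¬D = True
          ¬A = False
Both conjuncts True, so the formula holds.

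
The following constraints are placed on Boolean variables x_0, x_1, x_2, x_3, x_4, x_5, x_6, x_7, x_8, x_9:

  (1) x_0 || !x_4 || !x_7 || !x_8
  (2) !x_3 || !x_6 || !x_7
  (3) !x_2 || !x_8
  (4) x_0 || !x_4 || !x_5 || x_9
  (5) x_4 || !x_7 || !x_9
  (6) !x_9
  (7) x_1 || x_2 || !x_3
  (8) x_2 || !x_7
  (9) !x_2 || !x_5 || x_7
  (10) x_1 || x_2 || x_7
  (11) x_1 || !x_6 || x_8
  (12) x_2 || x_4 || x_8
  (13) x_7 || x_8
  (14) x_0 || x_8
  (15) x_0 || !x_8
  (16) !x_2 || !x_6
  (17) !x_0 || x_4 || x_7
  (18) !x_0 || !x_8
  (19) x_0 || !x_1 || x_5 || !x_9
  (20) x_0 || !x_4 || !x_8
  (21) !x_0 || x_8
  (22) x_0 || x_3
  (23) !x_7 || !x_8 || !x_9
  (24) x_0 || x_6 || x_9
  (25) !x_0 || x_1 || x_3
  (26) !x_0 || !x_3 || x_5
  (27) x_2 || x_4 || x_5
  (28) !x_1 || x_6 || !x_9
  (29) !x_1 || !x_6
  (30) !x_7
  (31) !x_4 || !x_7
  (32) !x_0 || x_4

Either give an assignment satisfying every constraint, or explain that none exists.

No satisfying assignment exists.

Case x_0 = True:
  (!x_9) forces x_9 = False.
  (!x_0 || !x_8) forces x_8 = False.
  Clause (!x_0 || x_8) is falsified — contradiction.
Case x_0 = False:
  (!x_9) forces x_9 = False.
  (x_0 || x_8) forces x_8 = True.
  Clause (x_0 || !x_8) is falsified — contradiction.
Both cases fail, so the formula is unsatisfiable.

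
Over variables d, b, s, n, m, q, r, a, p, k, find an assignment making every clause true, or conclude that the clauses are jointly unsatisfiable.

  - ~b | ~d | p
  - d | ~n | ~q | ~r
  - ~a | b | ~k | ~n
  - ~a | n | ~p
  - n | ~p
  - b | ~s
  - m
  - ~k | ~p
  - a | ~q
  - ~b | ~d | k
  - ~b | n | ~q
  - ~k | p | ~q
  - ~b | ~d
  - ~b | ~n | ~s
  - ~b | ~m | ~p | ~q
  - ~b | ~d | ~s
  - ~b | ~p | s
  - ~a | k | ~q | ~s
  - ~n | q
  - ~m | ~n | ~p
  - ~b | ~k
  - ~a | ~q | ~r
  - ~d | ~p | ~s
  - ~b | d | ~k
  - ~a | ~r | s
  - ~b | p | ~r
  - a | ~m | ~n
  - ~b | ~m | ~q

Unit clause (m) forces m = True.
Set d = False.
Set b = False.
  then (b | ~s) forces s = False.
Set n = False.
  then (n | ~p) forces p = False.
Set q = False.
Set r = False.
Set a = False.
Set k = True.
All clauses satisfied.

d: False, b: False, s: False, n: False, m: True, q: False, r: False, a: False, p: False, k: True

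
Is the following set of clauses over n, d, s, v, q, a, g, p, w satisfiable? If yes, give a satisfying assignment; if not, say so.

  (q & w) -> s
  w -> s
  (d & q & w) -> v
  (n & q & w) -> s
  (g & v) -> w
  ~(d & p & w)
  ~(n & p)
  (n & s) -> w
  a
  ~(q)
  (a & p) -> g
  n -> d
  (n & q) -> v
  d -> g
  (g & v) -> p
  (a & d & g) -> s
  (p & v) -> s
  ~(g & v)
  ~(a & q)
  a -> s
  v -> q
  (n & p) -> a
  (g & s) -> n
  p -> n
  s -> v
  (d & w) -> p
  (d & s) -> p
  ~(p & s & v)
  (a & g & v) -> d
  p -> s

Unsatisfiable — no assignment works.

Case q = True:
  Clause (~q) is falsified — contradiction.
Case q = False:
  (q | ~v) forces v = False.
  (a) forces a = True.
  (~a | s) forces s = True.
  Clause (~s | v) is falsified — contradiction.
Both cases fail, so the formula is unsatisfiable.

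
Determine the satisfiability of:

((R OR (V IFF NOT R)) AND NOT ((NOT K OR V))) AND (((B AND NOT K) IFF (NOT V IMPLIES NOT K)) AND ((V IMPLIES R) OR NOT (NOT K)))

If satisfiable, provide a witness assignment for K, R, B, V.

K=T; R=T; B=T; V=F

  (R OR (V IFF NOT R)) AND NOT ((NOT K OR V)) = True
    R OR (V IFF NOT R) = True
      V IFF NOT R = True
        NOT R = False
    NOT ((NOT K OR V)) = True
      NOT K OR V = False
        NOT K = False
  ((B AND NOT K) IFF (NOT V IMPLIES NOT K)) AND ((V IMPLIES R) OR NOT (NOT K)) = True
    (B AND NOT K) IFF (NOT V IMPLIES NOT K) = True
      B AND NOT K = False
        NOT K = False
      NOT V IMPLIES NOT K = False
        NOT V = True
        NOT K = False
    (V IMPLIES R) OR NOT (NOT K) = True
      V IMPLIES R = True
      NOT (NOT K) = True
        NOT K = False
Both conjuncts True, so the formula holds.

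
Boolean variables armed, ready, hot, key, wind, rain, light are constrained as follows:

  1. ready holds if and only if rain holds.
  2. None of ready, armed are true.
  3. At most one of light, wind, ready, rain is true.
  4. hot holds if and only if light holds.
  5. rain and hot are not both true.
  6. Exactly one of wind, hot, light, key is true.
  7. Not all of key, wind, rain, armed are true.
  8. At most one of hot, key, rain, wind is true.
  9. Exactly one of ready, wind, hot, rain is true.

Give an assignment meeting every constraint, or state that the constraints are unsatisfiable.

armed = False, ready = False, hot = False, key = False, wind = True, rain = False, light = False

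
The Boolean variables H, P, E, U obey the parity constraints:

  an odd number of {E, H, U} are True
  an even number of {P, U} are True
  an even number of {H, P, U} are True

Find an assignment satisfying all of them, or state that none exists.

H = False, P = False, E = True, U = False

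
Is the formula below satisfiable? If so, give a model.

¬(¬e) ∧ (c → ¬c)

e: True; c: False

  ¬(¬e) = True
    ¬e = False
  c → ¬c = True
    ¬c = True
Both conjuncts True, so the formula holds.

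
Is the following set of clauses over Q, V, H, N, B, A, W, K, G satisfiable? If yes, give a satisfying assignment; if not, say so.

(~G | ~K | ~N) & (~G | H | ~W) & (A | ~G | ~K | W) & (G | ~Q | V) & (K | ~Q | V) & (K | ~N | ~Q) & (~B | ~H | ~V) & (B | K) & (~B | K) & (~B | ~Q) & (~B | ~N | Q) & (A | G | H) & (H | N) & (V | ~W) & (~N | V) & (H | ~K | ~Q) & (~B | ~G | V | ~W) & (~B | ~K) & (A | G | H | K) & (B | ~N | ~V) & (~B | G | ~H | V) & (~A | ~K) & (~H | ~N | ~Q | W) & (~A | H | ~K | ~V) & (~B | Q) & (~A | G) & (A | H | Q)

Q = False, V = True, H = True, N = False, B = False, A = False, W = False, K = True, G = False

Set Q = False.
  then (~B | Q) forces B = False.
  then (B | K) forces K = True.
  then (~A | ~K) forces A = False.
  then (A | H | Q) forces H = True.
Set V = True.
  then (B | ~N | ~V) forces N = False.
Set W = False.
  then (A | ~G | ~K | W) forces G = False.
All clauses satisfied.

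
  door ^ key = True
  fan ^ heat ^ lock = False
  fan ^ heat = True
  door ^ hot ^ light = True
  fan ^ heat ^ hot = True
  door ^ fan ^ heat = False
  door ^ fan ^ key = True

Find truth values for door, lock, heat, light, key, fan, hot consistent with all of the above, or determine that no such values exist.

door = True, lock = True, heat = True, light = False, key = False, fan = False, hot = False

door ^ key = T ^ F = True ✓
fan ^ heat ^ lock = F ^ T ^ T = False ✓
fan ^ heat = F ^ T = True ✓
door ^ hot ^ light = T ^ F ^ F = True ✓
fan ^ heat ^ hot = F ^ T ^ F = True ✓
door ^ fan ^ heat = T ^ F ^ T = False ✓
door ^ fan ^ key = T ^ F ^ F = True ✓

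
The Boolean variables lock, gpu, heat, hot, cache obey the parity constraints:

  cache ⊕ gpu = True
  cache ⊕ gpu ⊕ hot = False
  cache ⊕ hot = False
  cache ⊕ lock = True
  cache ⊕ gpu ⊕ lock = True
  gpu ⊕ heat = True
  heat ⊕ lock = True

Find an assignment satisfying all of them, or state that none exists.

lock = False; gpu = False; heat = True; hot = True; cache = True

cache ⊕ gpu = T ⊕ F = True ✓
cache ⊕ gpu ⊕ hot = T ⊕ F ⊕ T = False ✓
cache ⊕ hot = T ⊕ T = False ✓
cache ⊕ lock = T ⊕ F = True ✓
cache ⊕ gpu ⊕ lock = T ⊕ F ⊕ F = True ✓
gpu ⊕ heat = F ⊕ T = True ✓
heat ⊕ lock = T ⊕ F = True ✓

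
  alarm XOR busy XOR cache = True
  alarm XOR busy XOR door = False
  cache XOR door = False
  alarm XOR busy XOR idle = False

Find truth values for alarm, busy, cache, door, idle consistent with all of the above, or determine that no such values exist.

The formula is unsatisfiable.

Adding constraints 1, 2, 3 mod 2: every variable appears an even number of times on the left, so the left side is 0.
But the right sides sum to 1 (mod 2). 0 ≠ 1 — the system is inconsistent.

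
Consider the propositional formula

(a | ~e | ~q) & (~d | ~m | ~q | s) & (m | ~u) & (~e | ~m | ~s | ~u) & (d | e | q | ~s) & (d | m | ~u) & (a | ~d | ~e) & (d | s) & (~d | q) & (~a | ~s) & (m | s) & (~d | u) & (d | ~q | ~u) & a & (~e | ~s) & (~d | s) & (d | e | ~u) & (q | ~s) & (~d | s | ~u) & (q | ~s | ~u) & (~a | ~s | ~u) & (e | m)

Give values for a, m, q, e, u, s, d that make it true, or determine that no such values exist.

No satisfying assignment exists.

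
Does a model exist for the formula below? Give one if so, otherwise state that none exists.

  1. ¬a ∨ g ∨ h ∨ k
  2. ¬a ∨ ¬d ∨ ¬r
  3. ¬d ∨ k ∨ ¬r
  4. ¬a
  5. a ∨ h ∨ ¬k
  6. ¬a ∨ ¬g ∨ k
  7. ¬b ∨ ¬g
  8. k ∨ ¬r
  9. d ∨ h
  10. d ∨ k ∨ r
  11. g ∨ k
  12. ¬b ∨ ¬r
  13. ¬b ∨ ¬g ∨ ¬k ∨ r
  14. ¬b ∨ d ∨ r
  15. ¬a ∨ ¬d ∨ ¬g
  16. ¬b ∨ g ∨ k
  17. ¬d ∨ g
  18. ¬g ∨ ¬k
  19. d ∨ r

b = False, h = False, a = False, k = False, r = False, g = True, d = True

Unit clause (¬a) forces a = False.
Set b = False.
Set h = False.
  then (a ∨ h ∨ ¬k) forces k = False.
  then (k ∨ ¬r) forces r = False.
  then (d ∨ h) forces d = True.
  then (g ∨ k) forces g = True.
All clauses satisfied.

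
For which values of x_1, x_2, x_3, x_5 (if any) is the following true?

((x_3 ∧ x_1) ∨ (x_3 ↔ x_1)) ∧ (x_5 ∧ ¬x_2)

x_1 = True, x_2 = False, x_3 = True, x_5 = True

  (x_3 ∧ x_1) ∨ (x_3 ↔ x_1) = True
    x_3 ∧ x_1 = True
    x_3 ↔ x_1 = True
  x_5 ∧ ¬x_2 = True
    ¬x_2 = True
Both conjuncts True, so the formula holds.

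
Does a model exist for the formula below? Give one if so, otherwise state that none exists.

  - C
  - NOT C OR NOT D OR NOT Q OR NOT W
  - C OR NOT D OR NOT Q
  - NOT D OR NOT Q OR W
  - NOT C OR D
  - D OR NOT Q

C = True; W = True; Q = False; D = True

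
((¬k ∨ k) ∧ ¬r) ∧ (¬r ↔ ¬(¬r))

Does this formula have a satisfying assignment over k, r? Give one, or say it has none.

The formula is unsatisfiable.

The conjunct ¬r ↔ ¬(¬r) is unsatisfiable on its own:
  r=F: evaluates to False.
  r=T: evaluates to False.
So the whole conjunction is unsatisfiable.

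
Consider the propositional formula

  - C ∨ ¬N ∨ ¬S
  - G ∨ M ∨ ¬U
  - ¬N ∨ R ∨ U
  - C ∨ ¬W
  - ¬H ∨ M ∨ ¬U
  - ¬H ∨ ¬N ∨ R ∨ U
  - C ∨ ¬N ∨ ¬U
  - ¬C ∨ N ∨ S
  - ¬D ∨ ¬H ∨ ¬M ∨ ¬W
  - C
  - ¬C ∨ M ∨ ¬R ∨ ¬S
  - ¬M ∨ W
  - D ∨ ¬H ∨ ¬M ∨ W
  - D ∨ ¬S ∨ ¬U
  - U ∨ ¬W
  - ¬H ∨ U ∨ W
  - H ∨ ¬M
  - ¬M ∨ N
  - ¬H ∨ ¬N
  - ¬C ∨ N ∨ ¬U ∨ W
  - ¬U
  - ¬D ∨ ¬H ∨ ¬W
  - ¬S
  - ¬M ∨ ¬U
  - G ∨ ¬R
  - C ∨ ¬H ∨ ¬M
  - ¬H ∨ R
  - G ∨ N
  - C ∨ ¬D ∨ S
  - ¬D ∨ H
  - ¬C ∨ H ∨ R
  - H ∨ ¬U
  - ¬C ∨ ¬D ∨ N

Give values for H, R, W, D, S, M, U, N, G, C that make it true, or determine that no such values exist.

H=F, R=T, W=F, D=F, S=F, M=F, U=F, N=T, G=T, C=T

Unit clause (C) forces C = True.
Unit clause (¬U) forces U = False.
Unit clause (¬S) forces S = False.
In (¬C ∨ N ∨ S) only N is left, so N = True.
In (U ∨ ¬W) only ¬W is left, so W = False.
In (¬H ∨ U ∨ W) only ¬H is left, so H = False.
In (H ∨ ¬M) only ¬M is left, so M = False.
In (¬D ∨ H) only ¬D is left, so D = False.
In (¬C ∨ H ∨ R) only R is left, so R = True.
In (G ∨ ¬R) only G is left, so G = True.
All clauses satisfied.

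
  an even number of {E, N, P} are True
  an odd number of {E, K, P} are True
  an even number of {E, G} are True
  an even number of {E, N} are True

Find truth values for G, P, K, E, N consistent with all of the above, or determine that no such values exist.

G: False, P: False, K: True, E: False, N: False

{E, N, P}: 0 true → even ✓
{E, K, P}: 1 true → odd ✓
{E, G}: 0 true → even ✓
{E, N}: 0 true → even ✓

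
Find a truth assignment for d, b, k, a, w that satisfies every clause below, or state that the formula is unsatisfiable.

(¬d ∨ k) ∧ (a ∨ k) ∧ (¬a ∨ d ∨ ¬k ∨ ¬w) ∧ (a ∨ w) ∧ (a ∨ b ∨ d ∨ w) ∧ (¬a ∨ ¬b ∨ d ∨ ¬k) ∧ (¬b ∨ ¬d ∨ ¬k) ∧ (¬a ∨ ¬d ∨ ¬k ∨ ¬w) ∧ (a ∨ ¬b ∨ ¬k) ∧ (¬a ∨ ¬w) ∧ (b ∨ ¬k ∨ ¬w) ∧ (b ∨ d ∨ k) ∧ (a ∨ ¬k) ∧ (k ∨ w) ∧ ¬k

Case k = True:
  Clause (¬k) is falsified — contradiction.
Case k = False:
  (¬d ∨ k) forces d = False.
  (a ∨ k) forces a = True.
  (¬a ∨ ¬w) forces w = False.
  Clause (k ∨ w) is falsified — contradiction.
Both cases fail, so the formula is unsatisfiable.

Unsatisfiable — no assignment works.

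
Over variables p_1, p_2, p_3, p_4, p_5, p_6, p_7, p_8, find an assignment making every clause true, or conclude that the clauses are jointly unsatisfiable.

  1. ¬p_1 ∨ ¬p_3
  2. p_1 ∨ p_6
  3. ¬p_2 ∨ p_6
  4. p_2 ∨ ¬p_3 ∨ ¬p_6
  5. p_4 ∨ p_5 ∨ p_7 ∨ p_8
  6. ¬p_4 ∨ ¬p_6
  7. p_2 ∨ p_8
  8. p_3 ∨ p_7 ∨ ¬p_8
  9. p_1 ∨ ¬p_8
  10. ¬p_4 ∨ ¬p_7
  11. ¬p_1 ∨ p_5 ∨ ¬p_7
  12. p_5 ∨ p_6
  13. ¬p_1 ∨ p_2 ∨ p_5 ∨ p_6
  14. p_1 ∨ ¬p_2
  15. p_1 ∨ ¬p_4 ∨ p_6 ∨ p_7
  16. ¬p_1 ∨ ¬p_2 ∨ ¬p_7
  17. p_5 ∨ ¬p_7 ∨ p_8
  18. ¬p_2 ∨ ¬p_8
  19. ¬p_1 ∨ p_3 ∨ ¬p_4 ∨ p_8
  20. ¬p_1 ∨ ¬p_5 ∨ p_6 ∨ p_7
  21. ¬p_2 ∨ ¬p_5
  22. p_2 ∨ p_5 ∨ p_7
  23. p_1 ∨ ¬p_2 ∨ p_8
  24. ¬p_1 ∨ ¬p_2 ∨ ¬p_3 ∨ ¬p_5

p_1 = True; p_2 = False; p_3 = False; p_4 = False; p_5 = True; p_6 = True; p_7 = True; p_8 = True

Try p_1 = False:
  (p_1 ∨ p_6) forces p_6 = True.
  (¬p_4 ∨ ¬p_6) forces p_4 = False.
  (p_1 ∨ ¬p_8) forces p_8 = False.
  (p_2 ∨ p_8) forces p_2 = True.
  clause (p_1 ∨ ¬p_2) is falsified — backtrack.
So p_1 = True.
  then (¬p_1 ∨ ¬p_3) forces p_3 = False.
Set p_2 = False.
  then (p_2 ∨ p_8) forces p_8 = True.
  then (p_3 ∨ p_7 ∨ ¬p_8) forces p_7 = True.
  then (¬p_4 ∨ ¬p_7) forces p_4 = False.
  then (¬p_1 ∨ p_5 ∨ ¬p_7) forces p_5 = True.
Set p_6 = True.
All clauses satisfied.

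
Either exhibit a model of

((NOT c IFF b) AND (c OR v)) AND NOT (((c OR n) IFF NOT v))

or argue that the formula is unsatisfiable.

b=T; n=T; v=T; c=F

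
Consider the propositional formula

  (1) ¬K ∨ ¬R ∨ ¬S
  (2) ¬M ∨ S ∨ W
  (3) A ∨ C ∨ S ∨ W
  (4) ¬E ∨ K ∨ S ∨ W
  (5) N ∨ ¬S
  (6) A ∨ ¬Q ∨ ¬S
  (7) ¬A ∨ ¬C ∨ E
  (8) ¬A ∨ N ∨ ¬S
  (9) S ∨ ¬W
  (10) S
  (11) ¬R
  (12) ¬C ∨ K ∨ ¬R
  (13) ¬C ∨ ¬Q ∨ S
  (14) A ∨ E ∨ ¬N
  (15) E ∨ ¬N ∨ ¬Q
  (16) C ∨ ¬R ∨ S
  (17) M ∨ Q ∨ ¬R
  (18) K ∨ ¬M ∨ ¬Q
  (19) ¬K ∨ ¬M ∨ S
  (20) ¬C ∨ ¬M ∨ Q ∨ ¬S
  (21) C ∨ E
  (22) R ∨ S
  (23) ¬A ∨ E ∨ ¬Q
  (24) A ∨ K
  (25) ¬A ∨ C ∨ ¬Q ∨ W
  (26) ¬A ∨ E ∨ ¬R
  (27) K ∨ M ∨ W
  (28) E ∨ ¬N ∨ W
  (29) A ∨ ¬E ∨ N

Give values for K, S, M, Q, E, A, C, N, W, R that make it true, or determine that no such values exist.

K = True, S = True, M = True, Q = False, E = True, A = False, C = False, N = True, W = True, R = False

Unit clause (S) forces S = True.
Unit clause (¬R) forces R = False.
In (N ∨ ¬S) only N is left, so N = True.
Set K = True.
Set M = True.
Set Q = False.
  then (¬C ∨ ¬M ∨ Q ∨ ¬S) forces C = False.
  then (C ∨ E) forces E = True.
Set A = False.
Set W = True.
All clauses satisfied.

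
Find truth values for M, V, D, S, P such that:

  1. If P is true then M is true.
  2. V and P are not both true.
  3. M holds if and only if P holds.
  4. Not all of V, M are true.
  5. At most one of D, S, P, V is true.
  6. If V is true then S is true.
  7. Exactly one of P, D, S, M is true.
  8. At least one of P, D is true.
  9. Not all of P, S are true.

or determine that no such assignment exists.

M=F, V=F, D=T, S=F, P=F

  (1) P=F ⇒ M: vacuous ✓
  (2) V=F, P=F — not both ✓
  (3) M=F, P=F — same ✓
  (4) {V, M}: 0/2 true — not all ✓
  (5) {D, S, P, V}: 1 true — at most one ✓
  (6) V=F ⇒ S: vacuous ✓
  (7) {P, D, S, M}: 1 true — exactly one ✓
  (8) {P, D}: 1 true — at least one ✓
  (9) {P, S}: 0/2 true — not all ✓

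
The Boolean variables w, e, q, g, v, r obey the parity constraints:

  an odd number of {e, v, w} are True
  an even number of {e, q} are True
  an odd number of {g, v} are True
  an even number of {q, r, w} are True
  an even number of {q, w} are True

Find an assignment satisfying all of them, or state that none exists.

w=F; e=F; q=F; g=F; v=T; r=F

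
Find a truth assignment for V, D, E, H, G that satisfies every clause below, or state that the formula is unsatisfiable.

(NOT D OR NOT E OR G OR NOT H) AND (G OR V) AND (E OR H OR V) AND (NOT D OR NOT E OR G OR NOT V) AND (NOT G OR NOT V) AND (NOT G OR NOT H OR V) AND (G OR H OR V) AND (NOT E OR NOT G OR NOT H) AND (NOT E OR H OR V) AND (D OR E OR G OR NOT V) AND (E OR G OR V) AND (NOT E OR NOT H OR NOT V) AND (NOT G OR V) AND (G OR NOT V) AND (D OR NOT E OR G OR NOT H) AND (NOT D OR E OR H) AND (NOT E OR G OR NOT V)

No satisfying assignment exists.

Case V = True:
  (NOT G OR NOT V) forces G = False.
  Clause (G OR NOT V) is falsified — contradiction.
Case V = False:
  (G OR V) forces G = True.
  Clause (NOT G OR V) is falsified — contradiction.
Both cases fail, so the formula is unsatisfiable.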